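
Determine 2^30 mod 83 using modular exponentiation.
By repeated squaring mod 83: 2^{1}≡2, 2^{2}≡4, 2^{4}≡16, 2^{8}≡7, 2^{16}≡49. Then 2^{30} = 2^{16+8+4+2} ≡ 49 × 7 × 16 × 4 ≡ 40 mod 83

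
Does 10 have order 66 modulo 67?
10^{33} ≡ 1 mod 67 and 33 < 66, so ord_67(10) = 33 ≠ 66 and 10 is not a primitive root.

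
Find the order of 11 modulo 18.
Powers of 11 mod 18: 11^1≡11, 11^2≡13, 11^3≡17, 11^4≡7, 11^5≡5, 11^6≡1. Order = 6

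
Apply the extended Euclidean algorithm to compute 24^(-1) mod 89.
Extended GCD: 24(26) + 89(-7) = 1. So 24^(-1) ≡ 26 mod 89. Verify: 24 × 26 = 624 ≡ 1 mod 89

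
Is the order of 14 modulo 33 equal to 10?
Powers of 14 mod 33: 14^1≡14, 14^2≡31, 14^3≡5, 14^4≡4, 14^5≡23, 14^6≡25, 14^7≡20, 14^8≡16, 14^9≡26, 14^10≡1. First k with 14^k≡1 is k=10. Yes, ord_33(14) = 10.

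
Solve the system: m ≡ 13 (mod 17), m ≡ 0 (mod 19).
M = 17 × 19 = 323. M₁ = 19, y₁ ≡ 9 (mod 17). M₂ = 17, y₂ ≡ 9 (mod 19). m = 13×19×9 + 0×17×9 ≡ 285 (mod 323)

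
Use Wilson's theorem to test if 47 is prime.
(46)! mod 47 = 46. Since 46 ≡ -1 mod 47, 47 is prime.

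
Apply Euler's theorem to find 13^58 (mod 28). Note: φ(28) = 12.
By Euler: 13^{12} ≡ 1 (mod 28) since gcd(13, 28) = 1. 58 = 4×12 + 10. So 13^{58} ≡ 13^{10} ≡ 1 (mod 28)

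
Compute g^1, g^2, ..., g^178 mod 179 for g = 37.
37^1, 37^2, ..., 37^{178} mod 179: [37, 116, 175, 31, 73, 16, 55, 66, 115, 138, 94, 77, 164, 161, 50, 60, 72, 158, 118, 70, 84, 65, 78, 22, 98, 46, 91, 145, 174, 173, 136, 20, 24, 172, 99, 83, 28, 141, 26, 67, 152, 75, 90, 108, 58, 177, 105, 126, 8, 117, 33, 147, 69, 47, 128, 82, 170, 25, 30, 36, 79, 59, 35, 42, 122, 39, 11, 49, 23, 135, 162, 87, 176, 68, 10, 12, 86, 139, 131, 14, 160, 13, 123, 76, 127, 45, 54, 29, 178, 142, 63, 4, 148, 106, 163, 124, 113, 64, 41, 85, 102, 15, 18, 129, 119, 107, 21, 61, 109, 95, 114, 101, 157, 81, 133, 88, 34, 5, 6, 43, 159, 155, 7, 80, 96, 151, 38, 153, 112, 27, 104, 89, 71, 121, 2, 74, 53, 171, 62, 146, 32, 110, 132, 51, 97, 9, 154, 149, 143, 100, 120, 144, 137, 57, 140, 168, 130, 156, 44, 17, 92, 3, 111, 169, 167, 93, 40, 48, 165, 19, 166, 56, 103, 52, 134, 125, 150, 1]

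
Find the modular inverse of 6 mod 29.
Since 29 is prime, by Fermat 6^(-1) ≡ 6^{27} ≡ 5 (mod 29). Verify: 6 × 5 = 30 ≡ 1 (mod 29)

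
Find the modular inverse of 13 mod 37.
Since 37 is prime, by Fermat 13^(-1) ≡ 13^{35} ≡ 20 mod 37. Verify: 13 × 20 = 260 ≡ 1 mod 37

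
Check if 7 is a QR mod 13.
By Euler's criterion: 7^{6} ≡ 12 (mod 13). Since this equals -1 (≡ 12), 7 is not a QR.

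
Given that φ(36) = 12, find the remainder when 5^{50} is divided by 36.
By Euler: 5^{12} ≡ 1 (mod 36) since gcd(5, 36) = 1. 50 = 4×12 + 2. So 5^{50} ≡ 5^{2} ≡ 25 (mod 36)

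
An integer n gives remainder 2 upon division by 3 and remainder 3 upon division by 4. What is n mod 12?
M = 3 × 4 = 12. M₁ = 4, y₁ ≡ 1 mod 3. M₂ = 3, y₂ ≡ 3 mod 4. n = 2×4×1 + 3×3×3 ≡ 11 mod 12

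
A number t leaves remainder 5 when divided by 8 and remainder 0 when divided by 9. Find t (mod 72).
M = 8 × 9 = 72. M₁ = 9, y₁ ≡ 1 (mod 8). M₂ = 8, y₂ ≡ 8 (mod 9). t = 5×9×1 + 0×8×8 ≡ 45 (mod 72)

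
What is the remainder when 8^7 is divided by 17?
By repeated squaring mod 17: 8^{1}≡8, 8^{2}≡13, 8^{4}≡16. Then 8^{7} = 8^{4+2+1} ≡ 16 × 13 × 8 ≡ 15 mod 17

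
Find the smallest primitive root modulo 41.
g = 6. For each prime q|40: 6^{20}≡40, 6^{8}≡10, none ≡ 1, so ord_41(6) = 40 and 6 is a primitive root.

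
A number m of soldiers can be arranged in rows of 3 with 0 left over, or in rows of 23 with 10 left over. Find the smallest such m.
M = 3 × 23 = 69. M₁ = 23, y₁ ≡ 2 (mod 3). M₂ = 3, y₂ ≡ 8 (mod 23). m = 0×23×2 + 10×3×8 ≡ 33 (mod 69)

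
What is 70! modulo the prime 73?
(72)! = (70)! × (71) × (72) ≡ -1 mod 73. So (70)! ≡ -1 × [(72)(71)]^(-1) ≡ 36 mod 73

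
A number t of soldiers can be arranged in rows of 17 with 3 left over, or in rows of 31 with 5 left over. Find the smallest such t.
M = 17 × 31 = 527. M₁ = 31, y₁ ≡ 11 (mod 17). M₂ = 17, y₂ ≡ 11 (mod 31). t = 3×31×11 + 5×17×11 ≡ 377 (mod 527)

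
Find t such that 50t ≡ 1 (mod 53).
Since 53 is prime, by Fermat 50^(-1) ≡ 50^{51} ≡ 35 (mod 53). Verify: 50 × 35 = 1750 ≡ 1 (mod 53)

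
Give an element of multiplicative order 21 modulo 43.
9 has order 21 mod 43 since 9^{21} ≡ 1 mod 43 and no smaller power works.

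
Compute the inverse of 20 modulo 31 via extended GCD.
Extended GCD: 20(14) + 31(-9) = 1. So 20^(-1) ≡ 14 (mod 31). Verify: 20 × 14 = 280 ≡ 1 (mod 31)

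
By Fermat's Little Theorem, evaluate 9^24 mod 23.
By Fermat: 9^{22} ≡ 1 mod 23. So 9^{24} = 9^{22} · 9^{2} ≡ 9^{2} ≡ 12 mod 23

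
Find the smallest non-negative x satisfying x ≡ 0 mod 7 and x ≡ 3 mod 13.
M = 7 × 13 = 91. M₁ = 13, y₁ ≡ 6 mod 7. M₂ = 7, y₂ ≡ 2 mod 13. x = 0×13×6 + 3×7×2 ≡ 42 mod 91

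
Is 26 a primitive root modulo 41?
ord_41(26) divides 40. For each prime q|40: 26^{20}≡40, 26^{8}≡18, none ≡ 1. So 26 has order 40 and is a primitive root mod 41.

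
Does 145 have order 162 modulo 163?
145^{81} ≡ 1 (mod 163) and 81 < 162, so ord_163(145) = 81 ≠ 162 and 145 is not a primitive root.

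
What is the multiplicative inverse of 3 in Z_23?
Since 23 is prime, by Fermat 3^(-1) ≡ 3^{21} ≡ 8 mod 23. Verify: 3 × 8 = 24 ≡ 1 mod 23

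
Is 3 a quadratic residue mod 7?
By Euler's criterion: 3^{3} ≡ 6 mod 7. Since this equals -1 (≡ 6), 3 is not a QR.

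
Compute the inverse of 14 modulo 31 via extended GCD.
Extended GCD: 14(-11) + 31(5) = 1. So 14^(-1) ≡ -11 ≡ 20 (mod 31). Verify: 14 × 20 = 280 ≡ 1 (mod 31)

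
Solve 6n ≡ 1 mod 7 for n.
Since 7 is prime, by Fermat 6^(-1) ≡ 6^{5} ≡ 6 mod 7. Verify: 6 × 6 = 36 ≡ 1 mod 7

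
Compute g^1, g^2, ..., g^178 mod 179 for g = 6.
6^1, 6^2, ..., 6^{178} mod 179: [6, 36, 37, 43, 79, 116, 159, 59, 175, 155, 35, 31, 7, 42, 73, 80, 122, 16, 96, 39, 55, 151, 11, 66, 38, 49, 115, 153, 23, 138, 112, 135, 94, 27, 162, 77, 104, 87, 164, 89, 176, 161, 71, 68, 50, 121, 10, 60, 2, 12, 72, 74, 86, 158, 53, 139, 118, 171, 131, 70, 62, 14, 84, 146, 160, 65, 32, 13, 78, 110, 123, 22, 132, 76, 98, 51, 127, 46, 97, 45, 91, 9, 54, 145, 154, 29, 174, 149, 178, 173, 143, 142, 136, 100, 63, 20, 120, 4, 24, 144, 148, 172, 137, 106, 99, 57, 163, 83, 140, 124, 28, 168, 113, 141, 130, 64, 26, 156, 41, 67, 44, 85, 152, 17, 102, 75, 92, 15, 90, 3, 18, 108, 111, 129, 58, 169, 119, 177, 167, 107, 105, 93, 21, 126, 40, 61, 8, 48, 109, 117, 165, 95, 33, 19, 114, 147, 166, 101, 69, 56, 157, 47, 103, 81, 128, 52, 133, 82, 134, 88, 170, 125, 34, 25, 150, 5, 30, 1]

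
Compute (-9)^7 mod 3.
By repeated squaring (mod 3): (-9)^{1}≡0, (-9)^{2}≡0, (-9)^{4}≡0. Then (-9)^{7} = (-9)^{4+2+1} ≡ 0 × 0 × 0 ≡ 0 (mod 3)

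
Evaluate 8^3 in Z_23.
8^{3} = 512 ≡ 6 mod 23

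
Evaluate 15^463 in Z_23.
Using Fermat: 15^{22} ≡ 1 mod 23. 463 ≡ 1 mod 22. So 15^{463} ≡ 15^{1} ≡ 15 mod 23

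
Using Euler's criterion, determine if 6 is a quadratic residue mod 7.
By Euler's criterion: 6^{3} ≡ 6 (mod 7). Since this equals -1 (≡ 6), 6 is not a QR.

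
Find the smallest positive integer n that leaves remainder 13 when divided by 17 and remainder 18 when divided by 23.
M = 17 × 23 = 391. M₁ = 23, y₁ ≡ 3 (mod 17). M₂ = 17, y₂ ≡ 19 (mod 23). n = 13×23×3 + 18×17×19 ≡ 64 (mod 391)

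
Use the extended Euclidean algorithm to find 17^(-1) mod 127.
Extended GCD: 17(15) + 127(-2) = 1. So 17^(-1) ≡ 15 mod 127. Verify: 17 × 15 = 255 ≡ 1 mod 127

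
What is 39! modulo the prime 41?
(40)! = (39)! × (40) ≡ -1 (mod 41). So (39)! ≡ -1 × (40)^(-1) ≡ (-1)×(-1) = 1 (mod 41)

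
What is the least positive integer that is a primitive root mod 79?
g = 3. For each prime q|78: 3^{39}≡78, 3^{26}≡23, 3^{6}≡18, none ≡ 1, so ord_79(3) = 78 and 3 is a primitive root.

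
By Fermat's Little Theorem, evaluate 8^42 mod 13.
By Fermat: 8^{12} ≡ 1 mod 13. 42 = 3×12 + 6. So 8^{42} ≡ 8^{6} ≡ 12 mod 13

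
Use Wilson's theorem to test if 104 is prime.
(103)! mod 104 = 0. Since 0 ≢ -1 (mod 104), 104 is not prime.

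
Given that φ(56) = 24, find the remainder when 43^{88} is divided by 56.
By Euler: 43^{24} ≡ 1 (mod 56) since gcd(43, 56) = 1. 88 = 3×24 + 16. So 43^{88} ≡ 43^{16} ≡ 1 (mod 56)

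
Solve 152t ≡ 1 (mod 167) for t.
Since 167 is prime, by Fermat 152^(-1) ≡ 152^{165} ≡ 89 (mod 167). Verify: 152 × 89 = 13528 ≡ 1 (mod 167)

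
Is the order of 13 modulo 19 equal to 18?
Powers of 13 mod 19: 13^1≡13, 13^2≡17, 13^3≡12, 13^4≡4, 13^5≡14, 13^6≡11, 13^7≡10, 13^8≡16, 13^9≡18, 13^10≡6, 13^11≡2, 13^12≡7, 13^13≡15, 13^14≡5, 13^15≡8, 13^16≡9, 13^17≡3, 13^18≡1. First k with 13^k≡1 is k=18. Yes, ord_19(13) = 18.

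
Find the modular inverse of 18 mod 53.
Since 53 is prime, by Fermat 18^(-1) ≡ 18^{51} ≡ 3 mod 53. Verify: 18 × 3 = 54 ≡ 1 mod 53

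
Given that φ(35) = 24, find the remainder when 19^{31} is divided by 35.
By Euler: 19^{24} ≡ 1 (mod 35) since gcd(19, 35) = 1. 31 = 1×24 + 7. So 19^{31} ≡ 19^{7} ≡ 19 (mod 35)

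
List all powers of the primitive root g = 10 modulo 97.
10^1, 10^2, ..., 10^{96} mod 97: [10, 3, 30, 9, 90, 27, 76, 81, 34, 49, 5, 50, 15, 53, 45, 62, 38, 89, 17, 73, 51, 25, 56, 75, 71, 31, 19, 93, 57, 85, 74, 61, 28, 86, 84, 64, 58, 95, 77, 91, 37, 79, 14, 43, 42, 32, 29, 96, 87, 94, 67, 88, 7, 70, 21, 16, 63, 48, 92, 47, 82, 44, 52, 35, 59, 8, 80, 24, 46, 72, 41, 22, 26, 66, 78, 4, 40, 12, 23, 36, 69, 11, 13, 33, 39, 2, 20, 6, 60, 18, 83, 54, 55, 65, 68, 1]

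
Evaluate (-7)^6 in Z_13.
By repeated squaring (mod 13): (-7)^{1}≡6, (-7)^{2}≡10, (-7)^{4}≡9. Then (-7)^{6} = (-7)^{4+2} ≡ 9 × 10 ≡ 12 (mod 13)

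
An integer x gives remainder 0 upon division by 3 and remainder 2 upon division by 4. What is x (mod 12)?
M = 3 × 4 = 12. M₁ = 4, y₁ ≡ 1 (mod 3). M₂ = 3, y₂ ≡ 3 (mod 4). x = 0×4×1 + 2×3×3 ≡ 6 (mod 12)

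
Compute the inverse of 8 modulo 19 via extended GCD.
Extended GCD: 8(-7) + 19(3) = 1. So 8^(-1) ≡ -7 ≡ 12 mod 19. Verify: 8 × 12 = 96 ≡ 1 mod 19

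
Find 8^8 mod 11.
By repeated squaring mod 11: 8^{1}≡8, 8^{2}≡9, 8^{4}≡4, 8^{8}≡5. So 8^{8} ≡ 5 mod 11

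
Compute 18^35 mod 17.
Using Fermat: 18^{16} ≡ 1 mod 17. 35 ≡ 3 mod 16. So 18^{35} ≡ 18^{3} ≡ 1 mod 17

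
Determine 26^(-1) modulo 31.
Since 31 is prime, by Fermat 26^(-1) ≡ 26^{29} ≡ 6 (mod 31). Verify: 26 × 6 = 156 ≡ 1 (mod 31)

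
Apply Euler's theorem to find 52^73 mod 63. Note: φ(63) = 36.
By Euler: 52^{36} ≡ 1 mod 63 since gcd(52, 63) = 1. 73 = 2×36 + 1. So 52^{73} ≡ 52^{1} ≡ 52 mod 63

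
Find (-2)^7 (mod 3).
Using Fermat: (-2)^{2} ≡ 1 (mod 3). 7 ≡ 1 (mod 2). So (-2)^{7} ≡ (-2)^{1} ≡ 1 (mod 3)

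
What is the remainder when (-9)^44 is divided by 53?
By repeated squaring mod 53: (-9)^{1}≡44, (-9)^{2}≡28, (-9)^{4}≡42, (-9)^{8}≡15, (-9)^{16}≡13, (-9)^{32}≡10. Then (-9)^{44} = (-9)^{32+8+4} ≡ 10 × 15 × 42 ≡ 46 mod 53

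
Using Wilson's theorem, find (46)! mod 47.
By Wilson's theorem, (46)! ≡ -1 ≡ 46 (mod 47)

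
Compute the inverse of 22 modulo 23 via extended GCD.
Extended GCD: 22(-1) + 23(1) = 1. So 22^(-1) ≡ -1 ≡ 22 (mod 23). Verify: 22 × 22 = 484 ≡ 1 (mod 23)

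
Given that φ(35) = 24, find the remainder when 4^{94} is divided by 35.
By Euler: 4^{24} ≡ 1 mod 35 since gcd(4, 35) = 1. 94 = 3×24 + 22. So 4^{94} ≡ 4^{22} ≡ 11 mod 35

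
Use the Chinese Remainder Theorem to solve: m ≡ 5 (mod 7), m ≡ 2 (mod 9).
M = 7 × 9 = 63. M₁ = 9, y₁ ≡ 4 (mod 7). M₂ = 7, y₂ ≡ 4 (mod 9). m = 5×9×4 + 2×7×4 ≡ 47 (mod 63)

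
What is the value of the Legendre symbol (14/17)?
(14/17) = 14^{8} mod 17 = -1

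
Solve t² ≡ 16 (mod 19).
The square roots of 16 mod 19 are 4 and 15. Verify: 4² = 16 ≡ 16 (mod 19)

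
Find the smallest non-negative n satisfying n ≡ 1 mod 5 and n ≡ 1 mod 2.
M = 5 × 2 = 10. M₁ = 2, y₁ ≡ 3 mod 5. M₂ = 5, y₂ ≡ 1 mod 2. n = 1×2×3 + 1×5×1 ≡ 1 mod 10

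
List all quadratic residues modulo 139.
Quadratic residues modulo 139: {1, 4, 5, 6, 7, 9, 11, 13, 16, 20, 24, 25, 28, 29, 30, 31, 34, 35, 36, 37, 38, 41, 42, 44, 45, 46, 47, 49, 51, 52, 54, 55, 57, 63, 64, 65, 66, 67, 69, 71, 77, 78, 79, 80, 81, 83, 86, 89, 91, 96, 99, 100, 106, 107, 112, 113, 116, 117, 118, 120, 121, 122, 124, 125, 127, 129, 131, 136, 137}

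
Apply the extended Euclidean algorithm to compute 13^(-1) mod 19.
Extended GCD: 13(3) + 19(-2) = 1. So 13^(-1) ≡ 3 (mod 19). Verify: 13 × 3 = 39 ≡ 1 (mod 19)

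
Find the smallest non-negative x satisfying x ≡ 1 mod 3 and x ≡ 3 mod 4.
M = 3 × 4 = 12. M₁ = 4, y₁ ≡ 1 mod 3. M₂ = 3, y₂ ≡ 3 mod 4. x = 1×4×1 + 3×3×3 ≡ 7 mod 12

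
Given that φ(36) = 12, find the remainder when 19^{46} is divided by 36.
By Euler: 19^{12} ≡ 1 (mod 36) since gcd(19, 36) = 1. 46 = 3×12 + 10. So 19^{46} ≡ 19^{10} ≡ 1 (mod 36)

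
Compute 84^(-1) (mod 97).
Since 97 is prime, by Fermat 84^(-1) ≡ 84^{95} ≡ 82 (mod 97). Verify: 84 × 82 = 6888 ≡ 1 (mod 97)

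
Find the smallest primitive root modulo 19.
g = 2. Powers: [2, 4, 8, 16, 13, 7, 14, ...] generates all 18 non-zero residues.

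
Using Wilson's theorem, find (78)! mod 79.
By Wilson's theorem, (78)! ≡ -1 ≡ 78 (mod 79)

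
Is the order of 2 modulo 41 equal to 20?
Powers of 2 mod 41: 2^1≡2, 2^2≡4, 2^3≡8, 2^4≡16, 2^5≡32, 2^6≡23, 2^7≡5, 2^8≡10, 2^9≡20, 2^10≡40, 2^11≡39, 2^12≡37, 2^13≡33, 2^14≡25, 2^15≡9, 2^16≡18, 2^17≡36, 2^18≡31, 2^19≡21, 2^20≡1. First k with 2^k≡1 is k=20. Yes, ord_41(2) = 20.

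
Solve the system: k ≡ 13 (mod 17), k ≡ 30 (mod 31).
M = 17 × 31 = 527. M₁ = 31, y₁ ≡ 11 (mod 17). M₂ = 17, y₂ ≡ 11 (mod 31). k = 13×31×11 + 30×17×11 ≡ 30 (mod 527)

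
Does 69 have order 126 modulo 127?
69^{63} ≡ 1 mod 127 and 63 < 126, so ord_127(69) = 63 ≠ 126 and 69 is not a primitive root.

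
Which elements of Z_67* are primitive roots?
There are φ(66) = 20 primitive roots mod 67: {2, 7, 11, 12, 13, 18, 20, 28, 31, 32, 34, 41, 44, 46, 48, 50, 51, 57, 61, 63}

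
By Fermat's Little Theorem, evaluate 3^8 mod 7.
By Fermat: 3^{6} ≡ 1 (mod 7). So 3^{8} = 3^{6} · 3^{2} ≡ 3^{2} ≡ 2 (mod 7)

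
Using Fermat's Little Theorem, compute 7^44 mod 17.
By Fermat: 7^{16} ≡ 1 (mod 17). 44 = 2×16 + 12. So 7^{44} ≡ 7^{12} ≡ 13 (mod 17)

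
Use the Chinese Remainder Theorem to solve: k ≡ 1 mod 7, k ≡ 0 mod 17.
M = 7 × 17 = 119. M₁ = 17, y₁ ≡ 5 mod 7. M₂ = 7, y₂ ≡ 5 mod 17. k = 1×17×5 + 0×7×5 ≡ 85 mod 119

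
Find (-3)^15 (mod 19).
By repeated squaring (mod 19): (-3)^{1}≡16, (-3)^{2}≡9, (-3)^{4}≡5, (-3)^{8}≡6. Then (-3)^{15} = (-3)^{8+4+2+1} ≡ 6 × 5 × 9 × 16 ≡ 7 (mod 19)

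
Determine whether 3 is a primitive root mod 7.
ord_7(3) divides 6. For each prime q|6: 3^{3}≡6, 3^{2}≡2, none ≡ 1. So 3 has order 6 and is a primitive root mod 7.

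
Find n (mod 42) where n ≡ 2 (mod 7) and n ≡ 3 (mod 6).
M = 7 × 6 = 42. M₁ = 6, y₁ ≡ 6 (mod 7). M₂ = 7, y₂ ≡ 1 (mod 6). n = 2×6×6 + 3×7×1 ≡ 9 (mod 42)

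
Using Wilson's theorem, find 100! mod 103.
(102)! = (100)! × (101) × (102) ≡ -1 (mod 103). So (100)! ≡ -1 × [(102)(101)]^(-1) ≡ 51 (mod 103)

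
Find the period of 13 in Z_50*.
Powers of 13 mod 50: 13^1≡13, 13^2≡19, 13^3≡47, 13^4≡11, 13^5≡43, 13^6≡9, 13^7≡17, 13^8≡21, 13^9≡23, 13^10≡49, 13^11≡37, 13^12≡31, 13^13≡3, 13^14≡39, 13^15≡7, 13^16≡41, 13^17≡33, 13^18≡29, 13^19≡27, 13^20≡1. Order = 20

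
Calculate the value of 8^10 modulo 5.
Using Fermat: 8^{4} ≡ 1 mod 5. 10 ≡ 2 mod 4. So 8^{10} ≡ 8^{2} ≡ 4 mod 5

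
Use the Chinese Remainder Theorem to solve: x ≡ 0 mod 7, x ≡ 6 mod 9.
M = 7 × 9 = 63. M₁ = 9, y₁ ≡ 4 mod 7. M₂ = 7, y₂ ≡ 4 mod 9. x = 0×9×4 + 6×7×4 ≡ 42 mod 63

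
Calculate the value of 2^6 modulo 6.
By repeated squaring (mod 6): 2^{1}≡2, 2^{2}≡4, 2^{4}≡4. Then 2^{6} = 2^{4+2} ≡ 4 × 4 ≡ 4 (mod 6)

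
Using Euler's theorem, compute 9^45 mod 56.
By Euler: 9^{24} ≡ 1 (mod 56) since gcd(9, 56) = 1. 45 = 1×24 + 21. So 9^{45} ≡ 9^{21} ≡ 1 (mod 56)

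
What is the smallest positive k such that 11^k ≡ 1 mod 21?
Powers of 11 mod 21: 11^1≡11, 11^2≡16, 11^3≡8, 11^4≡4, 11^5≡2, 11^6≡1. ord_21(11) = 6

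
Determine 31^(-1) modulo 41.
Since 41 is prime, by Fermat 31^(-1) ≡ 31^{39} ≡ 4 (mod 41). Verify: 31 × 4 = 124 ≡ 1 (mod 41)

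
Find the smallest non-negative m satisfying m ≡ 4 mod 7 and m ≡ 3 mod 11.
M = 7 × 11 = 77. M₁ = 11, y₁ ≡ 2 mod 7. M₂ = 7, y₂ ≡ 8 mod 11. m = 4×11×2 + 3×7×8 ≡ 25 mod 77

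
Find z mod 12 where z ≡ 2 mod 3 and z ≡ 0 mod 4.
M = 3 × 4 = 12. M₁ = 4, y₁ ≡ 1 mod 3. M₂ = 3, y₂ ≡ 3 mod 4. z = 2×4×1 + 0×3×3 ≡ 8 mod 12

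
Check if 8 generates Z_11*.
ord_11(8) divides 10. For each prime q|10: 8^{5}≡10, 8^{2}≡9, none ≡ 1. So 8 has order 10 and is a primitive root mod 11.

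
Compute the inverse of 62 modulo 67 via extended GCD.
Extended GCD: 62(-27) + 67(25) = 1. So 62^(-1) ≡ -27 ≡ 40 (mod 67). Verify: 62 × 40 = 2480 ≡ 1 (mod 67)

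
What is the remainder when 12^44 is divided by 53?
By repeated squaring mod 53: 12^{1}≡12, 12^{2}≡38, 12^{4}≡13, 12^{8}≡10, 12^{16}≡47, 12^{32}≡36. Then 12^{44} = 12^{32+8+4} ≡ 36 × 10 × 13 ≡ 16 mod 53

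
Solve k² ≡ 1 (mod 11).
The square roots of 1 mod 11 are 1 and 10. Verify: 1² = 1 ≡ 1 (mod 11)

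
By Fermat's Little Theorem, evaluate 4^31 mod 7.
By Fermat: 4^{6} ≡ 1 (mod 7). 31 = 5×6 + 1. So 4^{31} ≡ 4^{1} ≡ 4 (mod 7)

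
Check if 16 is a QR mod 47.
By Euler's criterion: 16^{23} ≡ 1 (mod 47). Since this equals 1, 16 is a QR.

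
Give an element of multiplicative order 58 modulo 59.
2 has order 58 mod 59 since 2^{58} ≡ 1 (mod 59) and no smaller power works.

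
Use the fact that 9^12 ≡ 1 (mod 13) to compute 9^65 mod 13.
By Fermat: 9^{12} ≡ 1 (mod 13). 65 = 5×12 + 5. So 9^{65} ≡ 9^{5} ≡ 3 (mod 13)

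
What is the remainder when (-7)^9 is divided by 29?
By repeated squaring (mod 29): (-7)^{1}≡22, (-7)^{2}≡20, (-7)^{4}≡23, (-7)^{8}≡7. Then (-7)^{9} = (-7)^{8+1} ≡ 7 × 22 ≡ 9 (mod 29)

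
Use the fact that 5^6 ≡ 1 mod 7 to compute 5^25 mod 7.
By Fermat: 5^{6} ≡ 1 mod 7. 25 = 4×6 + 1. So 5^{25} ≡ 5^{1} ≡ 5 mod 7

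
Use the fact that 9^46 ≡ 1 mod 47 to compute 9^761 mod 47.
By Fermat: 9^{46} ≡ 1 mod 47. 761 ≡ 25 mod 46. So 9^{761} ≡ 9^{25} ≡ 34 mod 47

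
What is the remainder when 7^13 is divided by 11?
Using Fermat: 7^{10} ≡ 1 mod 11. 13 ≡ 3 mod 10. So 7^{13} ≡ 7^{3} ≡ 2 mod 11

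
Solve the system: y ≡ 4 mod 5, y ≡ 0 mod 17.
M = 5 × 17 = 85. M₁ = 17, y₁ ≡ 3 mod 5. M₂ = 5, y₂ ≡ 7 mod 17. y = 4×17×3 + 0×5×7 ≡ 34 mod 85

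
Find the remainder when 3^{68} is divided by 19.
By Fermat: 3^{18} ≡ 1 (mod 19). 68 = 3×18 + 14. So 3^{68} ≡ 3^{14} ≡ 4 (mod 19)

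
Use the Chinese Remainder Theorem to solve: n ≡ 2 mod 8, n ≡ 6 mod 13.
M = 8 × 13 = 104. M₁ = 13, y₁ ≡ 5 mod 8. M₂ = 8, y₂ ≡ 5 mod 13. n = 2×13×5 + 6×8×5 ≡ 58 mod 104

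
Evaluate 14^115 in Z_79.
Using Fermat: 14^{78} ≡ 1 (mod 79). 115 ≡ 37 (mod 78). So 14^{115} ≡ 14^{37} ≡ 27 (mod 79)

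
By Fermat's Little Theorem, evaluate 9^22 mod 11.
By Fermat: 9^{10} ≡ 1 (mod 11). 22 = 2×10 + 2. So 9^{22} ≡ 9^{2} ≡ 4 (mod 11)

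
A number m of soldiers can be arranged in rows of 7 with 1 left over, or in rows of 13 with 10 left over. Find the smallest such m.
M = 7 × 13 = 91. M₁ = 13, y₁ ≡ 6 mod 7. M₂ = 7, y₂ ≡ 2 mod 13. m = 1×13×6 + 10×7×2 ≡ 36 mod 91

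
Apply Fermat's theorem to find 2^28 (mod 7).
By Fermat: 2^{6} ≡ 1 (mod 7). 28 = 4×6 + 4. So 2^{28} ≡ 2^{4} ≡ 2 (mod 7)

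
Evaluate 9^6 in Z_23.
By repeated squaring (mod 23): 9^{1}≡9, 9^{2}≡12, 9^{4}≡6. Then 9^{6} = 9^{4+2} ≡ 6 × 12 ≡ 3 (mod 23)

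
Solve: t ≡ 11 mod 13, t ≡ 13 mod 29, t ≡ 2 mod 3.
M = 13 × 29 × 3 = 1131. M₁ = 87, y₁ ≡ 3 mod 13. M₂ = 39, y₂ ≡ 3 mod 29. M₃ = 377, y₃ ≡ 2 mod 3. t = 11×87×3 + 13×39×3 + 2×377×2 ≡ 245 mod 1131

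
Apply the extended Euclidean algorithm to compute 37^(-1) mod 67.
Extended GCD: 37(29) + 67(-16) = 1. So 37^(-1) ≡ 29 mod 67. Verify: 37 × 29 = 1073 ≡ 1 mod 67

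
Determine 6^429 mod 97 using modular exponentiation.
Using Fermat: 6^{96} ≡ 1 mod 97. 429 ≡ 45 mod 96. So 6^{429} ≡ 6^{45} ≡ 75 mod 97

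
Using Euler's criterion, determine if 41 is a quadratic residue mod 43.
By Euler's criterion: 41^{21} ≡ 1 (mod 43). Since this equals 1, 41 is a QR.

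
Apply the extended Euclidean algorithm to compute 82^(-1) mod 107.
Extended GCD: 82(-30) + 107(23) = 1. So 82^(-1) ≡ -30 ≡ 77 (mod 107). Verify: 82 × 77 = 6314 ≡ 1 (mod 107)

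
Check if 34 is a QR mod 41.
By Euler's criterion: 34^{20} ≡ 40 (mod 41). Since this equals -1 (≡ 40), 34 is not a QR.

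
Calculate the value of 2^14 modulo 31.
By repeated squaring (mod 31): 2^{1}≡2, 2^{2}≡4, 2^{4}≡16, 2^{8}≡8. Then 2^{14} = 2^{8+4+2} ≡ 8 × 16 × 4 ≡ 16 (mod 31)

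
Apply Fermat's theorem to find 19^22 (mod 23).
By Fermat's Little Theorem, 19^{22} ≡ 1 (mod 23) since 23 is prime and gcd(19, 23) = 1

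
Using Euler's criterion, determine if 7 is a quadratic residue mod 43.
By Euler's criterion: 7^{21} ≡ 42 (mod 43). Since this equals -1 (≡ 42), 7 is not a QR.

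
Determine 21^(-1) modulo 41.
Since 41 is prime, by Fermat 21^(-1) ≡ 21^{39} ≡ 2 mod 41. Verify: 21 × 2 = 42 ≡ 1 mod 41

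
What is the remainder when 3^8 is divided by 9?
By repeated squaring (mod 9): 3^{1}≡3, 3^{2}≡0, 3^{4}≡0, 3^{8}≡0. So 3^{8} ≡ 0 (mod 9)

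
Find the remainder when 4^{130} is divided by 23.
By Fermat: 4^{22} ≡ 1 mod 23. 130 = 5×22 + 20. So 4^{130} ≡ 4^{20} ≡ 13 mod 23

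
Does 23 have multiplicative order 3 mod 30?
Powers of 23 mod 30: 23^1≡23, 23^2≡19, 23^3≡17, 23^4≡1. 23^3≡17≢1, so ord ≠ 3. No, the actual order is 4.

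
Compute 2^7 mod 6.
By repeated squaring mod 6: 2^{1}≡2, 2^{2}≡4, 2^{4}≡4. Then 2^{7} = 2^{4+2+1} ≡ 4 × 4 × 2 ≡ 2 mod 6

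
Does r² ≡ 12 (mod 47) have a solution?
By Euler's criterion: 12^{23} ≡ 1 (mod 47). Since this equals 1, 12 is a QR.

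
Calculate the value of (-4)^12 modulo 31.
By repeated squaring (mod 31): (-4)^{1}≡27, (-4)^{2}≡16, (-4)^{4}≡8, (-4)^{8}≡2. Then (-4)^{12} = (-4)^{8+4} ≡ 2 × 8 ≡ 16 (mod 31)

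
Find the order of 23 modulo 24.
Powers of 23 mod 24: 23^1≡23, 23^2≡1. ord_24(23) = 2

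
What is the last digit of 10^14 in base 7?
Using Fermat: 10^{6} ≡ 1 (mod 7). 14 ≡ 2 (mod 6). So 10^{14} ≡ 10^{2} ≡ 2 (mod 7)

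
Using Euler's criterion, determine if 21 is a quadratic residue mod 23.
By Euler's criterion: 21^{11} ≡ 22 (mod 23). Since this equals -1 (≡ 22), 21 is not a QR.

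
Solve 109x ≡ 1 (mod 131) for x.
Since 131 is prime, by Fermat 109^(-1) ≡ 109^{129} ≡ 125 (mod 131). Verify: 109 × 125 = 13625 ≡ 1 (mod 131)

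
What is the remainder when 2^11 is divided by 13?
By repeated squaring mod 13: 2^{1}≡2, 2^{2}≡4, 2^{4}≡3, 2^{8}≡9. Then 2^{11} = 2^{8+2+1} ≡ 9 × 4 × 2 ≡ 7 mod 13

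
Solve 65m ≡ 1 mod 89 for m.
Since 89 is prime, by Fermat 65^(-1) ≡ 65^{87} ≡ 63 mod 89. Verify: 65 × 63 = 4095 ≡ 1 mod 89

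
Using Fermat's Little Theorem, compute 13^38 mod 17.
By Fermat: 13^{16} ≡ 1 (mod 17). 38 = 2×16 + 6. So 13^{38} ≡ 13^{6} ≡ 16 (mod 17)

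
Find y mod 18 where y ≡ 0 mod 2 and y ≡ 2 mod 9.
M = 2 × 9 = 18. M₁ = 9, y₁ ≡ 1 mod 2. M₂ = 2, y₂ ≡ 5 mod 9. y = 0×9×1 + 2×2×5 ≡ 2 mod 18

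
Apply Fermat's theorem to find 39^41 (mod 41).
By Fermat: 39^{40} ≡ 1 (mod 41). So 39^{41} = 39^{40} · 39^{1} ≡ 39^{1} ≡ 39 (mod 41)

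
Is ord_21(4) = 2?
Powers of 4 mod 21: 4^1≡4, 4^2≡16, 4^3≡1. 4^2≡16≢1, so ord ≠ 2. No, the actual order is 3.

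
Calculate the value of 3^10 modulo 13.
By repeated squaring (mod 13): 3^{1}≡3, 3^{2}≡9, 3^{4}≡3, 3^{8}≡9. Then 3^{10} = 3^{8+2} ≡ 9 × 9 ≡ 3 (mod 13)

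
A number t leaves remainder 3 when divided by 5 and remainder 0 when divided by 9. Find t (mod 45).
M = 5 × 9 = 45. M₁ = 9, y₁ ≡ 4 (mod 5). M₂ = 5, y₂ ≡ 2 (mod 9). t = 3×9×4 + 0×5×2 ≡ 18 (mod 45)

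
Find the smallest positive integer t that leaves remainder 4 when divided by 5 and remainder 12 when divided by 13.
M = 5 × 13 = 65. M₁ = 13, y₁ ≡ 2 (mod 5). M₂ = 5, y₂ ≡ 8 (mod 13). t = 4×13×2 + 12×5×8 ≡ 64 (mod 65)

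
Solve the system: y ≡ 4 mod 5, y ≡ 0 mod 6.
M = 5 × 6 = 30. M₁ = 6, y₁ ≡ 1 mod 5. M₂ = 5, y₂ ≡ 5 mod 6. y = 4×6×1 + 0×5×5 ≡ 24 mod 30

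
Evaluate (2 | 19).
(2/19) = 2^{9} mod 19 = -1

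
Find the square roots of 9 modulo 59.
The square roots of 9 mod 59 are 3 and 56. Verify: 3² = 9 ≡ 9 (mod 59)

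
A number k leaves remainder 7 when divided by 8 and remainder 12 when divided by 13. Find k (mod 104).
M = 8 × 13 = 104. M₁ = 13, y₁ ≡ 5 (mod 8). M₂ = 8, y₂ ≡ 5 (mod 13). k = 7×13×5 + 12×8×5 ≡ 103 (mod 104)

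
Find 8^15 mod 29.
By repeated squaring mod 29: 8^{1}≡8, 8^{2}≡6, 8^{4}≡7, 8^{8}≡20. Then 8^{15} = 8^{8+4+2+1} ≡ 20 × 7 × 6 × 8 ≡ 21 mod 29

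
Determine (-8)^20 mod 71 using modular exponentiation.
By repeated squaring (mod 71): (-8)^{1}≡63, (-8)^{2}≡64, (-8)^{4}≡49, (-8)^{8}≡58, (-8)^{16}≡27. Then (-8)^{20} = (-8)^{16+4} ≡ 27 × 49 ≡ 45 (mod 71)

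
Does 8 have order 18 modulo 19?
8^{6} ≡ 1 mod 19 and 6 < 18, so ord_19(8) = 6 ≠ 18 and 8 is not a primitive root.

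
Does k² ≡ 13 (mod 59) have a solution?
By Euler's criterion: 13^{29} ≡ 58 (mod 59). Since this equals -1 (≡ 58), 13 is not a QR.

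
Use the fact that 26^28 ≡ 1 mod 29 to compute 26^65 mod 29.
By Fermat: 26^{28} ≡ 1 mod 29. 65 = 2×28 + 9. So 26^{65} ≡ 26^{9} ≡ 8 mod 29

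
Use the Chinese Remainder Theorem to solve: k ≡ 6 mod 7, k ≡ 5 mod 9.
M = 7 × 9 = 63. M₁ = 9, y₁ ≡ 4 mod 7. M₂ = 7, y₂ ≡ 4 mod 9. k = 6×9×4 + 5×7×4 ≡ 41 mod 63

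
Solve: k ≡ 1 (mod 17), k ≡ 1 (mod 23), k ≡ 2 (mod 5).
M = 17 × 23 × 5 = 1955. M₁ = 115, y₁ ≡ 4 (mod 17). M₂ = 85, y₂ ≡ 13 (mod 23). M₃ = 391, y₃ ≡ 1 (mod 5). k = 1×115×4 + 1×85×13 + 2×391×1 ≡ 392 (mod 1955)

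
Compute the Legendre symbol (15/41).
(15/41) = 15^{20} mod 41 = -1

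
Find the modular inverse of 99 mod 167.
Since 167 is prime, by Fermat 99^(-1) ≡ 99^{165} ≡ 27 (mod 167). Verify: 99 × 27 = 2673 ≡ 1 (mod 167)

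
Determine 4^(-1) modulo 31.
Since 31 is prime, by Fermat 4^(-1) ≡ 4^{29} ≡ 8 mod 31. Verify: 4 × 8 = 32 ≡ 1 mod 31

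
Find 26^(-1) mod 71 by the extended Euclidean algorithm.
Extended GCD: 26(-30) + 71(11) = 1. So 26^(-1) ≡ -30 ≡ 41 mod 71. Verify: 26 × 41 = 1066 ≡ 1 mod 71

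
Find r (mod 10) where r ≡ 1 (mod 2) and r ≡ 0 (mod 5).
M = 2 × 5 = 10. M₁ = 5, y₁ ≡ 1 (mod 2). M₂ = 2, y₂ ≡ 3 (mod 5). r = 1×5×1 + 0×2×3 ≡ 5 (mod 10)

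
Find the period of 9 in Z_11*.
Powers of 9 mod 11: 9^1≡9, 9^2≡4, 9^3≡3, 9^4≡5, 9^5≡1. Order = 5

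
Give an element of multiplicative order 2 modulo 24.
7 has order 2 mod 24 since 7^{2} ≡ 1 mod 24 and no smaller power works.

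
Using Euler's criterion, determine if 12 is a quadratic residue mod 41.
By Euler's criterion: 12^{20} ≡ 40 mod 41. Since this equals -1 (≡ 40), 12 is not a QR.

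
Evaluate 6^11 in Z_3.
By repeated squaring mod 3: 6^{1}≡0, 6^{2}≡0, 6^{4}≡0, 6^{8}≡0. Then 6^{11} = 6^{8+2+1} ≡ 0 × 0 × 0 ≡ 0 mod 3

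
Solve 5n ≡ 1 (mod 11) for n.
Since 11 is prime, by Fermat 5^(-1) ≡ 5^{9} ≡ 9 (mod 11). Verify: 5 × 9 = 45 ≡ 1 (mod 11)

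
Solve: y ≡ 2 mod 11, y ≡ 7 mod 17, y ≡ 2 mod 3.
M = 11 × 17 × 3 = 561. M₁ = 51, y₁ ≡ 8 mod 11. M₂ = 33, y₂ ≡ 16 mod 17. M₃ = 187, y₃ ≡ 1 mod 3. y = 2×51×8 + 7×33×16 + 2×187×1 ≡ 398 mod 561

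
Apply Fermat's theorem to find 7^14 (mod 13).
By Fermat: 7^{12} ≡ 1 (mod 13). So 7^{14} = 7^{12} · 7^{2} ≡ 7^{2} ≡ 10 (mod 13)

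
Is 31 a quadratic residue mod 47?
By Euler's criterion: 31^{23} ≡ 46 (mod 47). Since this equals -1 (≡ 46), 31 is not a QR.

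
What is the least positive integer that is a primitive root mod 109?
g = 6. Powers: [6, 36, 107, 97, 37, 4, ...] generates all 108 non-zero residues.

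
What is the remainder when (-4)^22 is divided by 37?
By repeated squaring mod 37: (-4)^{1}≡33, (-4)^{2}≡16, (-4)^{4}≡34, (-4)^{8}≡9, (-4)^{16}≡7. Then (-4)^{22} = (-4)^{16+4+2} ≡ 7 × 34 × 16 ≡ 34 mod 37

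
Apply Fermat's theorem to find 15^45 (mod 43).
By Fermat: 15^{42} ≡ 1 (mod 43). So 15^{45} = 15^{42} · 15^{3} ≡ 15^{3} ≡ 21 (mod 43)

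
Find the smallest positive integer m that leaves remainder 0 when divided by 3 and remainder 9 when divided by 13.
M = 3 × 13 = 39. M₁ = 13, y₁ ≡ 1 mod 3. M₂ = 3, y₂ ≡ 9 mod 13. m = 0×13×1 + 9×3×9 ≡ 9 mod 39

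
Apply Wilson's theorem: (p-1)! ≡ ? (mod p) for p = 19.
By Wilson's theorem, (18)! ≡ -1 ≡ 18 (mod 19)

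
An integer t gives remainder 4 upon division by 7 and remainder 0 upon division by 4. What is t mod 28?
M = 7 × 4 = 28. M₁ = 4, y₁ ≡ 2 mod 7. M₂ = 7, y₂ ≡ 3 mod 4. t = 4×4×2 + 0×7×3 ≡ 4 mod 28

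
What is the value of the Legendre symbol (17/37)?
(17/37) = 17^{18} mod 37 = -1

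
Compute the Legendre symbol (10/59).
(10/59) = 10^{29} mod 59 = -1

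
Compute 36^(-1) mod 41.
Since 41 is prime, by Fermat 36^(-1) ≡ 36^{39} ≡ 8 mod 41. Verify: 36 × 8 = 288 ≡ 1 mod 41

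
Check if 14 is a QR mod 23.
By Euler's criterion: 14^{11} ≡ 22 (mod 23). Since this equals -1 (≡ 22), 14 is not a QR.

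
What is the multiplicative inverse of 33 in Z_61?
Since 61 is prime, by Fermat 33^(-1) ≡ 33^{59} ≡ 37 (mod 61). Verify: 33 × 37 = 1221 ≡ 1 (mod 61)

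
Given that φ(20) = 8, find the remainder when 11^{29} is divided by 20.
By Euler: 11^{8} ≡ 1 mod 20 since gcd(11, 20) = 1. 29 = 3×8 + 5. So 11^{29} ≡ 11^{5} ≡ 11 mod 20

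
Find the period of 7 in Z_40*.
Powers of 7 mod 40: 7^1≡7, 7^2≡9, 7^3≡23, 7^4≡1. Order = 4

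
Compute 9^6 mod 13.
By repeated squaring (mod 13): 9^{1}≡9, 9^{2}≡3, 9^{4}≡9. Then 9^{6} = 9^{4+2} ≡ 9 × 3 ≡ 1 (mod 13)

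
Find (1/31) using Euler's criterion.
(1/31) = 1^{15} mod 31 = 1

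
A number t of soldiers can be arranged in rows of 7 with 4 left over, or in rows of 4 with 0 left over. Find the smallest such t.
M = 7 × 4 = 28. M₁ = 4, y₁ ≡ 2 (mod 7). M₂ = 7, y₂ ≡ 3 (mod 4). t = 4×4×2 + 0×7×3 ≡ 4 (mod 28)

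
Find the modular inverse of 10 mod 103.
Since 103 is prime, by Fermat 10^(-1) ≡ 10^{101} ≡ 31 (mod 103). Verify: 10 × 31 = 310 ≡ 1 (mod 103)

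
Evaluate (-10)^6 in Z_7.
Using Fermat: (-10)^{6} ≡ 1 mod 7. 6 ≡ 0 mod 6. So (-10)^{6} ≡ (-10)^{0} ≡ 1 mod 7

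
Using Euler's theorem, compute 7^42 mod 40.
By Euler: 7^{16} ≡ 1 (mod 40) since gcd(7, 40) = 1. 42 = 2×16 + 10. So 7^{42} ≡ 7^{10} ≡ 9 (mod 40)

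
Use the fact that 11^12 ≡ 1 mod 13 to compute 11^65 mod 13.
By Fermat: 11^{12} ≡ 1 mod 13. 65 = 5×12 + 5. So 11^{65} ≡ 11^{5} ≡ 7 mod 13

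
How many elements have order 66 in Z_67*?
A prime p has φ(p-1) primitive roots; here φ(66) = 20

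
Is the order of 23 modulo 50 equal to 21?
Powers of 23 mod 50: 23^1≡23, 23^2≡29, 23^3≡17, 23^4≡41, 23^5≡43, 23^6≡39, 23^7≡47, 23^8≡31, 23^9≡13, 23^10≡49, 23^11≡27, 23^12≡21, 23^13≡33, 23^14≡9, 23^15≡7, 23^16≡11, 23^17≡3, 23^18≡19, 23^19≡37, 23^20≡1. Already 23^20≡1, so the order is 20 < 21. No, the actual order is 20.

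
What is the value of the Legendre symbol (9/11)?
(9/11) = 9^{5} mod 11 = 1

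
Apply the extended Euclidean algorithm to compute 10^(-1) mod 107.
Extended GCD: 10(-32) + 107(3) = 1. So 10^(-1) ≡ -32 ≡ 75 (mod 107). Verify: 10 × 75 = 750 ≡ 1 (mod 107)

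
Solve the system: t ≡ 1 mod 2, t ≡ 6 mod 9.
M = 2 × 9 = 18. M₁ = 9, y₁ ≡ 1 mod 2. M₂ = 2, y₂ ≡ 5 mod 9. t = 1×9×1 + 6×2×5 ≡ 15 mod 18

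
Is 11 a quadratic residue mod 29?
By Euler's criterion: 11^{14} ≡ 28 (mod 29). Since this equals -1 (≡ 28), 11 is not a QR.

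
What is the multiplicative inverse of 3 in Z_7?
Since 7 is prime, by Fermat 3^(-1) ≡ 3^{5} ≡ 5 mod 7. Verify: 3 × 5 = 15 ≡ 1 mod 7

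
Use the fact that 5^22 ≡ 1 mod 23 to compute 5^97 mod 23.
By Fermat: 5^{22} ≡ 1 mod 23. 97 = 4×22 + 9. So 5^{97} ≡ 5^{9} ≡ 11 mod 23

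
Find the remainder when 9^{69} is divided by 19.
By Fermat: 9^{18} ≡ 1 (mod 19). 69 = 3×18 + 15. So 9^{69} ≡ 9^{15} ≡ 11 (mod 19)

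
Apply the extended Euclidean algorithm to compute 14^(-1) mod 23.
Extended GCD: 14(5) + 23(-3) = 1. So 14^(-1) ≡ 5 mod 23. Verify: 14 × 5 = 70 ≡ 1 mod 23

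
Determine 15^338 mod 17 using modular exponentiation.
Using Fermat: 15^{16} ≡ 1 (mod 17). 338 ≡ 2 (mod 16). So 15^{338} ≡ 15^{2} ≡ 4 (mod 17)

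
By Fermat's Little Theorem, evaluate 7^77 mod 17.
By Fermat: 7^{16} ≡ 1 (mod 17). 77 = 4×16 + 13. So 7^{77} ≡ 7^{13} ≡ 6 (mod 17)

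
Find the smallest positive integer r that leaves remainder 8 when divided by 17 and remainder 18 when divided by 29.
M = 17 × 29 = 493. M₁ = 29, y₁ ≡ 10 (mod 17). M₂ = 17, y₂ ≡ 12 (mod 29). r = 8×29×10 + 18×17×12 ≡ 76 (mod 493)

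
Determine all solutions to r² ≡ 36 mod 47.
The square roots of 36 mod 47 are 6 and 41. Verify: 6² = 36 ≡ 36 mod 47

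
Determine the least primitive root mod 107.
g = 2. For each prime q|106: 2^{53}≡106, 2^{2}≡4, none ≡ 1, so ord_107(2) = 106 and 2 is a primitive root.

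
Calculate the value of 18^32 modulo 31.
Using Fermat: 18^{30} ≡ 1 (mod 31). 32 ≡ 2 (mod 30). So 18^{32} ≡ 18^{2} ≡ 14 (mod 31)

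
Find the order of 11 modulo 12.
Powers of 11 mod 12: 11^1≡11, 11^2≡1. So the order of 11 is 2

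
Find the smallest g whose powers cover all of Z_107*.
g = 2. Powers: [2, 4, 8, 16, 32, 64, 21, 42, 84, 61, ...] generates all 106 non-zero residues.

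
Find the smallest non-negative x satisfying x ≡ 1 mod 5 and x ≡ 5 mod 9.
M = 5 × 9 = 45. M₁ = 9, y₁ ≡ 4 mod 5. M₂ = 5, y₂ ≡ 2 mod 9. x = 1×9×4 + 5×5×2 ≡ 41 mod 45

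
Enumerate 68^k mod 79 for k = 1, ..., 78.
68^1, 68^2, ..., 68^{78} mod 79: [68, 42, 12, 26, 30, 65, 75, 44, 69, 31, 54, 38, 56, 16, 61, 40, 34, 21, 6, 13, 15, 72, 77, 22, 74, 55, 27, 19, 28, 8, 70, 20, 17, 50, 3, 46, 47, 36, 78, 11, 37, 67, 53, 49, 14, 4, 35, 10, 48, 25, 41, 23, 63, 18, 39, 45, 58, 73, 66, 64, 7, 2, 57, 5, 24, 52, 60, 51, 71, 9, 59, 62, 29, 76, 33, 32, 43, 1]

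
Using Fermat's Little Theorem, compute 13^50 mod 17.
By Fermat: 13^{16} ≡ 1 mod 17. 50 = 3×16 + 2. So 13^{50} ≡ 13^{2} ≡ 16 mod 17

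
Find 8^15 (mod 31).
By repeated squaring (mod 31): 8^{1}≡8, 8^{2}≡2, 8^{4}≡4, 8^{8}≡16. Then 8^{15} = 8^{8+4+2+1} ≡ 16 × 4 × 2 × 8 ≡ 1 (mod 31)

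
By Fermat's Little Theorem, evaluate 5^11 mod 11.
By Fermat: 5^{10} ≡ 1 (mod 11). So 5^{11} = 5^{10} · 5^{1} ≡ 5^{1} ≡ 5 (mod 11)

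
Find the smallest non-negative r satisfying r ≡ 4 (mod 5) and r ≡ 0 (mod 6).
M = 5 × 6 = 30. M₁ = 6, y₁ ≡ 1 (mod 5). M₂ = 5, y₂ ≡ 5 (mod 6). r = 4×6×1 + 0×5×5 ≡ 24 (mod 30)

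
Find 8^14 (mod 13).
Using Fermat: 8^{12} ≡ 1 (mod 13). 14 ≡ 2 (mod 12). So 8^{14} ≡ 8^{2} ≡ 12 (mod 13)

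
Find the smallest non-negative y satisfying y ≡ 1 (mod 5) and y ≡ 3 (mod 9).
M = 5 × 9 = 45. M₁ = 9, y₁ ≡ 4 (mod 5). M₂ = 5, y₂ ≡ 2 (mod 9). y = 1×9×4 + 3×5×2 ≡ 21 (mod 45)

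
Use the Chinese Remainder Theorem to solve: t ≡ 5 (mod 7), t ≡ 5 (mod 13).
M = 7 × 13 = 91. M₁ = 13, y₁ ≡ 6 (mod 7). M₂ = 7, y₂ ≡ 2 (mod 13). t = 5×13×6 + 5×7×2 ≡ 5 (mod 91)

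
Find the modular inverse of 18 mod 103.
Since 103 is prime, by Fermat 18^(-1) ≡ 18^{101} ≡ 63 (mod 103). Verify: 18 × 63 = 1134 ≡ 1 (mod 103)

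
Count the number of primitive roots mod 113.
There are φ(113-1) = φ(112) = 48 primitive roots modulo 113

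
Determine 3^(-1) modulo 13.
Since 13 is prime, by Fermat 3^(-1) ≡ 3^{11} ≡ 9 mod 13. Verify: 3 × 9 = 27 ≡ 1 mod 13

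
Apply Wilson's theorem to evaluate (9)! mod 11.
(10)! = (9)! × (10) ≡ -1 mod 11. So (9)! ≡ -1 × (10)^(-1) ≡ (-1)×(-1) = 1 mod 11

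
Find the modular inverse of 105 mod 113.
Since 113 is prime, by Fermat 105^(-1) ≡ 105^{111} ≡ 14 (mod 113). Verify: 105 × 14 = 1470 ≡ 1 (mod 113)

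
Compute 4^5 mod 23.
By repeated squaring mod 23: 4^{1}≡4, 4^{2}≡16, 4^{4}≡3. Then 4^{5} = 4^{4+1} ≡ 3 × 4 ≡ 12 mod 23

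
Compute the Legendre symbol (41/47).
(41/47) = 41^{23} mod 47 = -1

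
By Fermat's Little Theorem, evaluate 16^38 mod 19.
By Fermat: 16^{18} ≡ 1 (mod 19). 38 = 2×18 + 2. So 16^{38} ≡ 16^{2} ≡ 9 (mod 19)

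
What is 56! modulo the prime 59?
(58)! = (56)! × (57) × (58) ≡ -1 (mod 59). So (56)! ≡ -1 × [(58)(57)]^(-1) ≡ 29 (mod 59)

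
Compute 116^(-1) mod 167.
Since 167 is prime, by Fermat 116^(-1) ≡ 116^{165} ≡ 36 mod 167. Verify: 116 × 36 = 4176 ≡ 1 mod 167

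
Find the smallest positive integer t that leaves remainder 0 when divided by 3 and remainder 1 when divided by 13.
M = 3 × 13 = 39. M₁ = 13, y₁ ≡ 1 (mod 3). M₂ = 3, y₂ ≡ 9 (mod 13). t = 0×13×1 + 1×3×9 ≡ 27 (mod 39)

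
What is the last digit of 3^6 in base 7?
Using Fermat: 3^{6} ≡ 1 (mod 7). 6 ≡ 0 (mod 6). So 3^{6} ≡ 3^{0} ≡ 1 (mod 7)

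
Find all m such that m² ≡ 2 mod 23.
The square roots of 2 mod 23 are 18 and 5. Verify: 18² = 324 ≡ 2 mod 23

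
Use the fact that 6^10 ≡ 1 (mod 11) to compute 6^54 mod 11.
By Fermat: 6^{10} ≡ 1 (mod 11). 54 = 5×10 + 4. So 6^{54} ≡ 6^{4} ≡ 9 (mod 11)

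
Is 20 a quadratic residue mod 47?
By Euler's criterion: 20^{23} ≡ 46 (mod 47). Since this equals -1 (≡ 46), 20 is not a QR.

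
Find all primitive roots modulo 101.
There are φ(100) = 40 primitive roots mod 101: {2, 3, 7, 8, 11, 12, 15, 18, 26, 27, 28, 29, 34, 35, 38, 40, 42, 46, 48, 50, 51, 53, 55, 59, 61, 63, 66, 67, 72, 73, 74, 75, 83, 86, 89, 90, 93, 94, 98, 99}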